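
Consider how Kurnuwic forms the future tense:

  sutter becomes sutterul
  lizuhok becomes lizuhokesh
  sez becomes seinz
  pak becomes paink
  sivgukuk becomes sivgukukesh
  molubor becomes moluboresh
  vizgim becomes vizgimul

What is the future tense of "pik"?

piink

pak and sivgukuk both end in -k yet inflect differently (paink, sivgukukesh), so the final letter is not what conditions the rule; the number of vowels is.
"pik" has 1 vowel. The stems with 1 vowel (pak → paink, sez → seinz) insert -in- after the first vowel.
So pik → piink.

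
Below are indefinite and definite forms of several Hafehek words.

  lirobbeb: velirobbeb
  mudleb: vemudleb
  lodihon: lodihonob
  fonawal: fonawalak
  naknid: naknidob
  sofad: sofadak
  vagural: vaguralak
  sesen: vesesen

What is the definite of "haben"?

naknid and sofad both end in -d yet inflect differently (naknidob, sofadak), so the final letter is not what conditions the rule; the last vowel is.
"haben" has last vowel 'e'. The stems whose last vowel is 'e' (lirobbeb → velirobbeb, sesen → vesesen, mudleb → vemudleb) add the prefix ve-.
The other patterns: stems whose last vowel is 'i' or 'o' add -ob; stems whose last vowel is 'a' add -ak.
So haben → vehaben.

vehaben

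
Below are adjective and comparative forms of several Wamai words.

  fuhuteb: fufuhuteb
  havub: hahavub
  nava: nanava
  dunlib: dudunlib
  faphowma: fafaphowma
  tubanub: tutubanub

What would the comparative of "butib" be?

bubutib

Every pair shown (fuhuteb → fufuhuteb, havub → hahavub, nava → nanava, …) follows the same rule: repeat the first consonant+vowel as a prefix.
So butib → bubutib.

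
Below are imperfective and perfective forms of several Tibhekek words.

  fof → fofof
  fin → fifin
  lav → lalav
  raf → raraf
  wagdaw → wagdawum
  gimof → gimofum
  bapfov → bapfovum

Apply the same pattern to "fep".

fefep

fof and gimof both end in -f yet inflect differently (fofof, gimofum), so the final letter is not what conditions the rule; the number of vowels is.
"fep" has 1 vowel. The stems with 1 vowel (fof → fofof, fin → fifin, lav → lalav) repeat the first consonant+vowel as a prefix.
So fep → fefep.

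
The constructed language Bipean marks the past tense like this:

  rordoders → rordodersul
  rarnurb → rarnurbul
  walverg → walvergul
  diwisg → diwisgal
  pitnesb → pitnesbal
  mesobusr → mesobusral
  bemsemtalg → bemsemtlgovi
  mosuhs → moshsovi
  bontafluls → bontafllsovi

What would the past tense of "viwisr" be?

viwisral

walverg and diwisg both end in -g yet inflect differently (walvergul, diwisgal), so the final letter is not what conditions the rule; the second-to-last letter is.
"viwisr" has second-to-last letter 's'. The stems whose second-to-last letter is 's' (diwisg → diwisgal, pitnesb → pitnesbal, mesobusr → mesobusral) add -al.
So viwisr → viwisral.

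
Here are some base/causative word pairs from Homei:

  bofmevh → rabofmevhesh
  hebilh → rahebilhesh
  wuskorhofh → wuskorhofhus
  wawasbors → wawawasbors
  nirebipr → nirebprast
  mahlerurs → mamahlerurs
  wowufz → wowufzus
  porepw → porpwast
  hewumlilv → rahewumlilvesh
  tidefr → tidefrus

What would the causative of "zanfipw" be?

zanfpwast

"zanfipw" has second-to-last letter 'p'. The stems whose second-to-last letter is 'p' (porepw → porpwast, nirebipr → nirebprast) delete the last vowel and add -ast.
The other patterns: stems whose second-to-last letter is 'f' add -us; stems whose second-to-last letter is 'r' repeat the first consonant+vowel as a prefix; stems whose second-to-last letter is 'l' or 'v' add ra- … -esh around the stem.
So zanfipw → zanfpwast.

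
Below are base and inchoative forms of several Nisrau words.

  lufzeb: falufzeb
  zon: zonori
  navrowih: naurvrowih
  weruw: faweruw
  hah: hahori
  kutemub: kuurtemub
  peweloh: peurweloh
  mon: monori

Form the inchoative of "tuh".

"tuh" has 1 vowel. The stems with 1 vowel (hah → hahori, zon → zonori, mon → monori) add -ori.
So tuh → tuhori.

tuhori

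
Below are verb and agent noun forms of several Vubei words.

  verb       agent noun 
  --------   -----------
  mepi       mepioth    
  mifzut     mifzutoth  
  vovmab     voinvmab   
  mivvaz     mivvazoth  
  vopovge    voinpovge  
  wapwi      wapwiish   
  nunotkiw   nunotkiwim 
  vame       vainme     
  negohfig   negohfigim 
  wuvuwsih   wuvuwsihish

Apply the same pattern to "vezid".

mepi and wapwi both end in -i yet inflect differently (mepioth, wapwiish), so the final letter is not what conditions the rule; the first letter is.
"vezid" begins with v-. The stems beginning with v- (vopovge → voinpovge, vame → vainme, vovmab → voinvmab) insert -in- after the first vowel.
So vezid → veinzid.

veinzid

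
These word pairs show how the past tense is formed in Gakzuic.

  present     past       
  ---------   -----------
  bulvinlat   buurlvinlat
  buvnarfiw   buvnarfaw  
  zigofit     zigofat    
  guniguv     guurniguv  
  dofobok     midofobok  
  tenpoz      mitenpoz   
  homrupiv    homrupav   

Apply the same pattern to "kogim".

zigofit and bulvinlat both end in -t yet inflect differently (zigofat, buurlvinlat), so the final letter is not what conditions the rule; the last vowel is.
"kogim" has last vowel 'i'. The stems whose last vowel is 'i' (zigofit → zigofat, homrupiv → homrupav, buvnarfiw → buvnarfaw) change the last vowel to 'a'.
So kogim → kogam.

kogam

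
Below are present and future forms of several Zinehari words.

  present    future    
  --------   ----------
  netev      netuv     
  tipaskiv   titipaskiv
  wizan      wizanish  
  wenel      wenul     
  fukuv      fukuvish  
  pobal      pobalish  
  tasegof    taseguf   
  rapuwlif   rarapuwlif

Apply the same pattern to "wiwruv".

wiwruvish

"wiwruv" has last vowel 'u'. The one such stem in the data (fukuv → fukuvish) adds -ish, so the same rule applies.
The other patterns: stems whose last vowel is 'e' or 'o' change the last vowel to 'u'; stems whose last vowel is 'i' repeat the first consonant+vowel as a prefix.
So wiwruv → wiwruvish.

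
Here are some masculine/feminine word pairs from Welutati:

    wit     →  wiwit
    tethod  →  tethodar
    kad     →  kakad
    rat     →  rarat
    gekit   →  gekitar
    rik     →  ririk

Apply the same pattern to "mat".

kad and tethod both end in -d yet inflect differently (kakad, tethodar), so the final letter is not what conditions the rule; the number of vowels is.
"mat" has 1 vowel. The stems with 1 vowel (rik → ririk, rat → rarat, wit → wiwit) repeat the first consonant+vowel as a prefix.
The other pattern: stems with 2 vowels add -ar.
So mat → mamat.

mamat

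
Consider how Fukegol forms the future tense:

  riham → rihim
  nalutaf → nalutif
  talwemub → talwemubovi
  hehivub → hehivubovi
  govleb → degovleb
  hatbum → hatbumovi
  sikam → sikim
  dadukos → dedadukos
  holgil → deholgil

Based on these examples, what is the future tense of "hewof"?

riham and hatbum both end in -m yet inflect differently (rihim, hatbumovi), so the final letter is not what conditions the rule; the last vowel is.
"hewof" has last vowel 'o'. The one such stem in the data (dadukos → dedadukos) adds the prefix de-, so the same rule applies.
So hewof → dehewof.

dehewof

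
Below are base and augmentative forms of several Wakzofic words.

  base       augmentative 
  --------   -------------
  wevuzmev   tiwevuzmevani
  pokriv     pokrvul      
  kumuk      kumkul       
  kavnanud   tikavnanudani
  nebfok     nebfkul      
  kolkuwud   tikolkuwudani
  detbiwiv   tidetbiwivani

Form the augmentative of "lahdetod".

"lahdetod" has 3 vowels. The stems with 3 vowels (detbiwiv → tidetbiwivani, wevuzmev → tiwevuzmevani, kolkuwud → tikolkuwudani) add ti- … -ani around the stem.
So lahdetod → tilahdetodani.

tilahdetodani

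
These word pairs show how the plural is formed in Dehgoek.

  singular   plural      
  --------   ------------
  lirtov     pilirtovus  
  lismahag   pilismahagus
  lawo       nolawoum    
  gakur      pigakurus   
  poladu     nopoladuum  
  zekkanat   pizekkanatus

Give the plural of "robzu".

"robzu" ends in a vowel. The stems ending in a vowel (lawo → nolawoum, poladu → nopoladuum) add no- … -um around the stem.
So robzu → norobzuum.

norobzuum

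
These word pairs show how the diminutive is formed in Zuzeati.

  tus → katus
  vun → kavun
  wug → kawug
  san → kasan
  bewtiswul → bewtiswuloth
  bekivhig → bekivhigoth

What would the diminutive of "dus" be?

kadus

wug and bekivhig both end in -g yet inflect differently (kawug, bekivhigoth), so the final letter is not what conditions the rule; the number of vowels is.
"dus" has 1 vowel. The stems with 1 vowel (tus → katus, vun → kavun, wug → kawug) add the prefix ka-.
The other pattern: stems with 3 vowels add -oth.
So dus → kadus.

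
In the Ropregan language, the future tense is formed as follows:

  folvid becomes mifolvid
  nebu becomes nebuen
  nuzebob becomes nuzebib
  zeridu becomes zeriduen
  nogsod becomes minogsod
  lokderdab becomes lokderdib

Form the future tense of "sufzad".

nogsod and nuzebob both have last vowel 'o' yet inflect differently (minogsod, nuzebib), so the last vowel is not what conditions the rule; the final letter is.
"sufzad" ends in -d. The stems ending in -d (folvid → mifolvid, nogsod → minogsod) add the prefix mi-.
So sufzad → misufzad.

misufzad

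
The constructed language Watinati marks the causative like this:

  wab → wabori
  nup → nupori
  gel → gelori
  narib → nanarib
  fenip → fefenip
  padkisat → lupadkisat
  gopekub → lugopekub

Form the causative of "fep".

wab and narib both end in -b yet inflect differently (wabori, nanarib), so the final letter is not what conditions the rule; the number of vowels is.
"fep" has 1 vowel. The stems with 1 vowel (wab → wabori, nup → nupori, gel → gelori) add -ori.
The other patterns: stems with 2 vowels repeat the first consonant+vowel as a prefix; stems with 3 vowels add the prefix lu-.
So fep → fepori.

fepori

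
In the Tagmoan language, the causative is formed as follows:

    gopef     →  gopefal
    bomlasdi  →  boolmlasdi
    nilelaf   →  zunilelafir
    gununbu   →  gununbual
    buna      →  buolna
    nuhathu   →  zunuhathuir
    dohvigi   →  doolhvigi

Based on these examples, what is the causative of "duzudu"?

"duzudu" begins with d-. The one such stem in the data (dohvigi → doolhvigi) inserts -ol- after the first vowel (as do bomlasdi, buna), so the same rule applies.
The other patterns: stems beginning with n- add zu- … -ir around the stem; stems beginning with g- add -al.
So duzudu → duolzudu.

duolzudu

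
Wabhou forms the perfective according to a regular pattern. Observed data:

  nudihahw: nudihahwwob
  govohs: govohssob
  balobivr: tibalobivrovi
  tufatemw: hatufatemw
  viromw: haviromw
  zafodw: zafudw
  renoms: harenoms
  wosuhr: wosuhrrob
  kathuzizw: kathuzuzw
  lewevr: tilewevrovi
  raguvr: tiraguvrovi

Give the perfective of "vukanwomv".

wosuhr and lewevr both end in -r yet inflect differently (wosuhrrob, tilewevrovi), so the final letter is not what conditions the rule; the second-to-last letter is.
"vukanwomv" has second-to-last letter 'm'. The stems whose second-to-last letter is 'm' (renoms → harenoms, tufatemw → hatufatemw, viromw → haviromw) add the prefix ha-.
The other patterns: stems whose second-to-last letter is 'h' double the final consonant and add -ob; stems whose second-to-last letter is 'v' add ti- … -ovi around the stem; stems whose second-to-last letter is 'd' or 'z' change the last vowel to 'u'.
So vukanwomv → havukanwomv.

havukanwomv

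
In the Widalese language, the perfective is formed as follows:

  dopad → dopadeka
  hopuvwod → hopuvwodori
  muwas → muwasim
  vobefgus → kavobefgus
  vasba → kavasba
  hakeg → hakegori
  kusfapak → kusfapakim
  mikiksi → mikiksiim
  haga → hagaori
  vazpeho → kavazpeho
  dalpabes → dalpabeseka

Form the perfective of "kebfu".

kebfuim

haga and vasba both end in -a yet inflect differently (hagaori, kavasba), so the final letter is not what conditions the rule; the first letter is.
"kebfu" begins with k-. The one such stem in the data (kusfapak → kusfapakim) adds -im, so the same rule applies.
So kebfu → kebfuim.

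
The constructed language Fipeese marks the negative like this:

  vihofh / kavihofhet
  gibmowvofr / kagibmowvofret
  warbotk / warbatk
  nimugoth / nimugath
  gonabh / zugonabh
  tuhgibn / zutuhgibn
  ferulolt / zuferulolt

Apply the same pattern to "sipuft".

kasipuftet

vihofh and nimugoth both end in -h yet inflect differently (kavihofhet, nimugath), so the final letter is not what conditions the rule; the second-to-last letter is.
"sipuft" has second-to-last letter 'f'. The stems whose second-to-last letter is 'f' (vihofh → kavihofhet, gibmowvofr → kagibmowvofret) add ka- … -et around the stem.
The other patterns: stems whose second-to-last letter is 't' change the last vowel to 'a'; stems whose second-to-last letter is 'b' or 'l' add the prefix zu-.
So sipuft → kasipuftet.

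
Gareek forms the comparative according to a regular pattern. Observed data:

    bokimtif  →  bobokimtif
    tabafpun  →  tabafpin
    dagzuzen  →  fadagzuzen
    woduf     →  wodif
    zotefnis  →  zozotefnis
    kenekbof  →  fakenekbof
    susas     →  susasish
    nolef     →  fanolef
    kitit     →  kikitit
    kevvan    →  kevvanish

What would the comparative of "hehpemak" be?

hehpemakish

woduf and nolef both end in -f yet inflect differently (wodif, fanolef), so the final letter is not what conditions the rule; the last vowel is.
"hehpemak" has last vowel 'a'. The stems whose last vowel is 'a' (susas → susasish, kevvan → kevvanish) add -ish.
So hehpemak → hehpemakish.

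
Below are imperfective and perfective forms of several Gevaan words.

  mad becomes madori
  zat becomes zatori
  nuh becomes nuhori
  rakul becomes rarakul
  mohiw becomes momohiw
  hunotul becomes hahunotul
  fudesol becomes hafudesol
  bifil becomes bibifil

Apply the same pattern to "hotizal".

hahotizal

"hotizal" has 3 vowels. The stems with 3 vowels (fudesol → hafudesol, hunotul → hahunotul) add the prefix ha-.
The other patterns: stems with 1 vowel add -ori; stems with 2 vowels repeat the first consonant+vowel as a prefix.
So hotizal → hahotizal.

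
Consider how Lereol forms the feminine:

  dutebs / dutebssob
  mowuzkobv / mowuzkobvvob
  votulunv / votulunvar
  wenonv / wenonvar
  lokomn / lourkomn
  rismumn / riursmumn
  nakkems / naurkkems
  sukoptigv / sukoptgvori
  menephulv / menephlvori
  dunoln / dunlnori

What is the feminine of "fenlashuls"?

fenlashlsori

mowuzkobv and votulunv both end in -v yet inflect differently (mowuzkobvvob, votulunvar), so the final letter is not what conditions the rule; the second-to-last letter is.
"fenlashuls" has second-to-last letter 'l'. The stems whose second-to-last letter is 'l' (menephulv → menephlvori, dunoln → dunlnori) delete the last vowel and add -ori.
The other patterns: stems whose second-to-last letter is 'b' double the final consonant and add -ob; stems whose second-to-last letter is 'n' add -ar; stems whose second-to-last letter is 'm' insert -ur- after the first vowel.
So fenlashuls → fenlashlsori.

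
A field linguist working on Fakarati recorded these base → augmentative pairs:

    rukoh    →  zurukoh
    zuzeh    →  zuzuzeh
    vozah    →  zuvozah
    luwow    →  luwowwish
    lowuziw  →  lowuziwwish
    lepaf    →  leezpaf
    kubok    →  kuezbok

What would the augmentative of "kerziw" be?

rukoh and luwow both have last vowel 'o' yet inflect differently (zurukoh, luwowwish), so the last vowel is not what conditions the rule; the final letter is.
"kerziw" ends in -w. The stems ending in -w (luwow → luwowwish, lowuziw → lowuziwwish) double the final consonant and add -ish.
The other patterns: stems ending in -h add the prefix zu-; stems ending in -f or -k insert -ez- after the first vowel.
So kerziw → kerziwwish.

kerziwwish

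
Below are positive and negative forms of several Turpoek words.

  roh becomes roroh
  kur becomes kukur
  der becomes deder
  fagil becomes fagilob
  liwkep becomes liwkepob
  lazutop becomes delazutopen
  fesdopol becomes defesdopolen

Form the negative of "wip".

"wip" has 1 vowel. The stems with 1 vowel (roh → roroh, kur → kukur, der → deder) repeat the first consonant+vowel as a prefix.
So wip → wiwip.

wiwip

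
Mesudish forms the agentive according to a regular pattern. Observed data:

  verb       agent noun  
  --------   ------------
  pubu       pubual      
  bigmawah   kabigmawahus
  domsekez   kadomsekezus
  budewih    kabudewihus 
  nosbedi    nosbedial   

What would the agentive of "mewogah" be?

kamewogahus

budewih and nosbedi both have last vowel 'i' yet inflect differently (kabudewihus, nosbedial), so the last vowel is not what conditions the rule; whether the stem ends in a vowel or a consonant is.
"mewogah" ends in a consonant. The stems ending in a consonant (domsekez → kadomsekezus, bigmawah → kabigmawahus, budewih → kabudewihus) add ka- … -us around the stem.
The other pattern: stems ending in a vowel add -al.
So mewogah → kamewogahus.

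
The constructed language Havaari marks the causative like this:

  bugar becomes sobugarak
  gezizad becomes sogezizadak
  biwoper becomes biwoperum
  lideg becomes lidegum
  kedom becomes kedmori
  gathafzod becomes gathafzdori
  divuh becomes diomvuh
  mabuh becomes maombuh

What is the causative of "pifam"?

sopifamak

bugar and biwoper both end in -r yet inflect differently (sobugarak, biwoperum), so the final letter is not what conditions the rule; the last vowel is.
"pifam" has last vowel 'a'. The stems whose last vowel is 'a' (bugar → sobugarak, gezizad → sogezizadak) add so- … -ak around the stem.
The other patterns: stems whose last vowel is 'e' add -um; stems whose last vowel is 'o' delete the last vowel and add -ori; stems whose last vowel is 'u' insert -om- after the first vowel.
So pifam → sopifamak.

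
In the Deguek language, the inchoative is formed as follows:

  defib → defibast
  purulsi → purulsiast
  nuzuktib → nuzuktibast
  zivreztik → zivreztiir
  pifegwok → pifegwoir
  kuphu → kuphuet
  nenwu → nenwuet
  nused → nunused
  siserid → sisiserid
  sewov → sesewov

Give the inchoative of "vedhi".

vedhiast

defib and zivreztik both have last vowel 'i' yet inflect differently (defibast, zivreztiir), so the last vowel is not what conditions the rule; the final letter is.
"vedhi" ends in -i. The one such stem in the data (purulsi → purulsiast) adds -ast, so the same rule applies.
The other patterns: stems ending in -k drop the final letter and add -ir; stems ending in -u add -et; stems ending in -d or -v repeat the first consonant+vowel as a prefix.
So vedhi → vedhiast.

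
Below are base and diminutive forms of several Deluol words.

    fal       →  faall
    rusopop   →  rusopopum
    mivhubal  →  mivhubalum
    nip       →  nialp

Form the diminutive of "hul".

mivhubal and fal both end in -l yet inflect differently (mivhubalum, faall), so the final letter is not what conditions the rule; the number of vowels is.
"hul" has 1 vowel. The stems with 1 vowel (fal → faall, nip → nialp) insert -al- after the first vowel.
The other pattern: stems with 3 vowels add -um.
So hul → huall.

huall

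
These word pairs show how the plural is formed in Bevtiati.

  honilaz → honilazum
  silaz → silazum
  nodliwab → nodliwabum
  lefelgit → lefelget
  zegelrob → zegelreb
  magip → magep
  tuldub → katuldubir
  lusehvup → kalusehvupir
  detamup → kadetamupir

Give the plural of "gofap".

"gofap" has last vowel 'a'. The stems whose last vowel is 'a' (honilaz → honilazum, silaz → silazum, nodliwab → nodliwabum) add -um.
The other patterns: stems whose last vowel is 'i' or 'o' change the last vowel to 'e'; stems whose last vowel is 'u' add ka- … -ir around the stem.
So gofap → gofapum.

gofapum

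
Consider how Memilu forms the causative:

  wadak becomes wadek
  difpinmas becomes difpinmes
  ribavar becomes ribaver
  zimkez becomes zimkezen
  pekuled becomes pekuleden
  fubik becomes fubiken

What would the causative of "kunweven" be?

"kunweven" has last vowel 'e'. The stems whose last vowel is 'e' (pekuled → pekuleden, zimkez → zimkezen) add -en.
So kunweven → kunwevenen.

kunwevenen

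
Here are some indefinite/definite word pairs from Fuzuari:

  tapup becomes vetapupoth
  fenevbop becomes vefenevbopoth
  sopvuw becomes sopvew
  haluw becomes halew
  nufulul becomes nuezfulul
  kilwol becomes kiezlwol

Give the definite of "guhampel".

guezhampel

tapup and sopvuw both have last vowel 'u' yet inflect differently (vetapupoth, sopvew), so the last vowel is not what conditions the rule; the final letter is.
"guhampel" ends in -l. The stems ending in -l (nufulul → nuezfulul, kilwol → kiezlwol) insert -ez- after the first vowel.
So guhampel → guezhampel.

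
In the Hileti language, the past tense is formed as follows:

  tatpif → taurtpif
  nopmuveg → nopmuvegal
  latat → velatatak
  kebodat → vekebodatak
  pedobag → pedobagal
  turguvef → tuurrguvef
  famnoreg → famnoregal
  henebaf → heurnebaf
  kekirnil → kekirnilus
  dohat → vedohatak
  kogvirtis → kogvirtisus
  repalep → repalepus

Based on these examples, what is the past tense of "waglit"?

"waglit" ends in -t. The stems ending in -t (dohat → vedohatak, latat → velatatak, kebodat → vekebodatak) add ve- … -ak around the stem.
The other patterns: stems ending in -g add -al; stems ending in -f insert -ur- after the first vowel; stems ending in -l, -p or -s add -us.
So waglit → vewaglitak.

vewaglitak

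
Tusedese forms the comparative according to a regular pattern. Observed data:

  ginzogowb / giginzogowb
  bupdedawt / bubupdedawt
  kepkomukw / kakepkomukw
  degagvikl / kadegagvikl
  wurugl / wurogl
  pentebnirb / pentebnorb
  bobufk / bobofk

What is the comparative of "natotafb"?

"natotafb" has second-to-last letter 'f'. The one such stem in the data (bobufk → bobofk) changes the last vowel to 'o' (as do wurugl, pentebnirb), so the same rule applies.
The other patterns: stems whose second-to-last letter is 'w' repeat the first consonant+vowel as a prefix; stems whose second-to-last letter is 'k' add the prefix ka-.
So natotafb → natotofb.

natotofb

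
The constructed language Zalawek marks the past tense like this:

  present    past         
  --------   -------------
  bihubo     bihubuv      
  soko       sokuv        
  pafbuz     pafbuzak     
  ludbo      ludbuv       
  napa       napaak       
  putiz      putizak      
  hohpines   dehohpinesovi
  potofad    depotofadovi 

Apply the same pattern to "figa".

napa and potofad both have last vowel 'a' yet inflect differently (napaak, depotofadovi), so the last vowel is not what conditions the rule; the final letter is.
"figa" ends in -a. The one such stem in the data (napa → napaak) adds -ak, so the same rule applies.
The other patterns: stems ending in -o drop the final letter and add -uv; stems ending in -d or -s add de- … -ovi around the stem.
So figa → figaak.

figaak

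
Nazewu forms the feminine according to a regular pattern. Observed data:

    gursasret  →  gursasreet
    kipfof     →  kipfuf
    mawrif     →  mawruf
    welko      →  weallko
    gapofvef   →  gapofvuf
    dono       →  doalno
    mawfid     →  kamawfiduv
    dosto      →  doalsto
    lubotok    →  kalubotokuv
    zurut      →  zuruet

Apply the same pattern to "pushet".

dono and kipfof both have last vowel 'o' yet inflect differently (doalno, kipfuf), so the last vowel is not what conditions the rule; the final letter is.
"pushet" ends in -t. The stems ending in -t (zurut → zuruet, gursasret → gursasreet) drop the final letter and add -et.
The other patterns: stems ending in -o insert -al- after the first vowel; stems ending in -f change the last vowel to 'u'; stems ending in -d or -k add ka- … -uv around the stem.
So pushet → pusheet.

pusheet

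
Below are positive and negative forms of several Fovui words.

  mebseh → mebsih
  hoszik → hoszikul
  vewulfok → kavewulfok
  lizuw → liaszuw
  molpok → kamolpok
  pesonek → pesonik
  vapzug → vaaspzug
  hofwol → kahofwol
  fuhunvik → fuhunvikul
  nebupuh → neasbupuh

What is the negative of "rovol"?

"rovol" has last vowel 'o'. The stems whose last vowel is 'o' (molpok → kamolpok, vewulfok → kavewulfok, hofwol → kahofwol) add the prefix ka-.
So rovol → karovol.

karovol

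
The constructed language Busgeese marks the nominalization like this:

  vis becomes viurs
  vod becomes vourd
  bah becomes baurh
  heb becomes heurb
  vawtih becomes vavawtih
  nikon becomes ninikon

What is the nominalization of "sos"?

bah and vawtih both end in -h yet inflect differently (baurh, vavawtih), so the final letter is not what conditions the rule; the number of vowels is.
"sos" has 1 vowel. The stems with 1 vowel (vis → viurs, vod → vourd, bah → baurh) insert -ur- after the first vowel.
The other pattern: stems with 2 vowels repeat the first consonant+vowel as a prefix.
So sos → sours.

sours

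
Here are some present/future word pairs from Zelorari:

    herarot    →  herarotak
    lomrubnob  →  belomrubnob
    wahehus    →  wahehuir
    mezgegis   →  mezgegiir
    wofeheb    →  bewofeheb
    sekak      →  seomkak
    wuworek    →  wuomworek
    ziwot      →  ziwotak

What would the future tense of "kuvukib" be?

wuworek and wofeheb both have last vowel 'e' yet inflect differently (wuomworek, bewofeheb), so the last vowel is not what conditions the rule; the final letter is.
"kuvukib" ends in -b. The stems ending in -b (wofeheb → bewofeheb, lomrubnob → belomrubnob) add the prefix be-.
So kuvukib → bekuvukib.

bekuvukib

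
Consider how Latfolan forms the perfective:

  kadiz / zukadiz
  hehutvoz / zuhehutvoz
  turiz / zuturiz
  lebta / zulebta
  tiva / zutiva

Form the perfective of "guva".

Every pair shown (kadiz → zukadiz, hehutvoz → zuhehutvoz, turiz → zuturiz, …) follows the same rule: add the prefix zu-.
So guva → zuguva.

zuguva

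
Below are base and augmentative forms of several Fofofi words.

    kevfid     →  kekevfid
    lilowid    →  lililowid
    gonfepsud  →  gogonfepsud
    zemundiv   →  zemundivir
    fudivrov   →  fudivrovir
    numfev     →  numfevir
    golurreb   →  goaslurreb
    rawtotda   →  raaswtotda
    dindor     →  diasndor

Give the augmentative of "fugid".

fufugid

"fugid" ends in -d. The stems ending in -d (kevfid → kekevfid, lilowid → lililowid, gonfepsud → gogonfepsud) repeat the first consonant+vowel as a prefix.
So fugid → fufugid.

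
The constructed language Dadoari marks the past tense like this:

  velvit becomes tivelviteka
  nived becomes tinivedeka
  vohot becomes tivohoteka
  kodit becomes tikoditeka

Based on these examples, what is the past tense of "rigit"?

Every pair shown (velvit → tivelviteka, nived → tinivedeka, vohot → tivohoteka, …) follows the same rule: add ti- … -eka around the stem.
So rigit → tirigiteka.

tirigiteka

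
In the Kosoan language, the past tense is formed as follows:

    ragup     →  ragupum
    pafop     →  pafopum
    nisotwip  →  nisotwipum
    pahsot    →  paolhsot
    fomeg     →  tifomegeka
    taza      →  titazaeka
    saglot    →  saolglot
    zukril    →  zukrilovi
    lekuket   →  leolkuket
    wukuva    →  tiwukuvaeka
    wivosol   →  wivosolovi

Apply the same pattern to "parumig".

tiparumigeka

pafop and pahsot both have last vowel 'o' yet inflect differently (pafopum, paolhsot), so the last vowel is not what conditions the rule; the final letter is.
"parumig" ends in -g. The one such stem in the data (fomeg → tifomegeka) adds ti- … -eka around the stem, so the same rule applies.
So parumig → tiparumigeka.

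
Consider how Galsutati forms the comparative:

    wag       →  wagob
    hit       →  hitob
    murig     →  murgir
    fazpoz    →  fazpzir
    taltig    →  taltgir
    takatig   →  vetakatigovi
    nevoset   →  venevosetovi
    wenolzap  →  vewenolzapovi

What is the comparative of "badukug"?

vebadukugovi

wag and murig both end in -g yet inflect differently (wagob, murgir), so the final letter is not what conditions the rule; the number of vowels is.
"badukug" has 3 vowels. The stems with 3 vowels (takatig → vetakatigovi, nevoset → venevosetovi, wenolzap → vewenolzapovi) add ve- … -ovi around the stem.
So badukug → vebadukugovi.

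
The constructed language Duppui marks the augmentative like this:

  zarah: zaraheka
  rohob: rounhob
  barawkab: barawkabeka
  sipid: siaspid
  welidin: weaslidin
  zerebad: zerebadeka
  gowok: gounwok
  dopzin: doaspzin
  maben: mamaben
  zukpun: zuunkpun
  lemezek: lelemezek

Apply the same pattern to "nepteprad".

zerebad and sipid both end in -d yet inflect differently (zerebadeka, siaspid), so the final letter is not what conditions the rule; the last vowel is.
"nepteprad" has last vowel 'a'. The stems whose last vowel is 'a' (barawkab → barawkabeka, zarah → zaraheka, zerebad → zerebadeka) add -eka.
So nepteprad → neptepradeka.

neptepradeka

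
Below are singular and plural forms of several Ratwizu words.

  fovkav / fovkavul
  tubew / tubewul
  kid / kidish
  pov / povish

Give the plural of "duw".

duwish

fovkav and pov both end in -v yet inflect differently (fovkavul, povish), so the final letter is not what conditions the rule; the number of vowels is.
"duw" has 1 vowel. The stems with 1 vowel (kid → kidish, pov → povish) add -ish.
The other pattern: stems with 2 vowels add -ul.
So duw → duwish.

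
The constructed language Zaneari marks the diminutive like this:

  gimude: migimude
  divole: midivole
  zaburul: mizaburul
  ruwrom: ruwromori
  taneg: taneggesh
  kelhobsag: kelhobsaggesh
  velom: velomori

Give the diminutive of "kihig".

kihiggesh

taneg and gimude both have last vowel 'e' yet inflect differently (taneggesh, migimude), so the last vowel is not what conditions the rule; the final letter is.
"kihig" ends in -g. The stems ending in -g (kelhobsag → kelhobsaggesh, taneg → taneggesh) double the final consonant and add -esh.
The other patterns: stems ending in -m add -ori; stems ending in -e or -l add the prefix mi-.
So kihig → kihiggesh.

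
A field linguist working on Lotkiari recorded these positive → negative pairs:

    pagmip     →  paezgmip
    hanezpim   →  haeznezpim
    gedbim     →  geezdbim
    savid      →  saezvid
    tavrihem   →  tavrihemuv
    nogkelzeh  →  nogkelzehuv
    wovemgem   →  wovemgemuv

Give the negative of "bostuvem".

"bostuvem" has last vowel 'e'. The stems whose last vowel is 'e' (tavrihem → tavrihemuv, nogkelzeh → nogkelzehuv, wovemgem → wovemgemuv) add -uv.
The other pattern: stems whose last vowel is 'i' insert -ez- after the first vowel.
So bostuvem → bostuvemuv.

bostuvemuv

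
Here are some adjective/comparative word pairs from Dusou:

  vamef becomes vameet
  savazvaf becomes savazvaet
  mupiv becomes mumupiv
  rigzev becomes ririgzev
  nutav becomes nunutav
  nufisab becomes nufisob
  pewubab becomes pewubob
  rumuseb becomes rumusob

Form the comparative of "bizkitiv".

bibizkitiv

vamef and rigzev both have last vowel 'e' yet inflect differently (vameet, ririgzev), so the last vowel is not what conditions the rule; the final letter is.
"bizkitiv" ends in -v. The stems ending in -v (mupiv → mumupiv, rigzev → ririgzev, nutav → nunutav) repeat the first consonant+vowel as a prefix.
The other patterns: stems ending in -f drop the final letter and add -et; stems ending in -b change the last vowel to 'o'.
So bizkitiv → bibizkitiv.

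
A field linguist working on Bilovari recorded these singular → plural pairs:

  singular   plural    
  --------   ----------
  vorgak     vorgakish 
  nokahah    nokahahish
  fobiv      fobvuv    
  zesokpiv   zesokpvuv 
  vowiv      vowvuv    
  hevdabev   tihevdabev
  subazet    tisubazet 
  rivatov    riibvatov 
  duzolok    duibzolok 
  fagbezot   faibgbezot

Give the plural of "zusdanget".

fobiv and hevdabev both end in -v yet inflect differently (fobvuv, tihevdabev), so the final letter is not what conditions the rule; the last vowel is.
"zusdanget" has last vowel 'e'. The stems whose last vowel is 'e' (hevdabev → tihevdabev, subazet → tisubazet) add the prefix ti-.
So zusdanget → tizusdanget.

tizusdanget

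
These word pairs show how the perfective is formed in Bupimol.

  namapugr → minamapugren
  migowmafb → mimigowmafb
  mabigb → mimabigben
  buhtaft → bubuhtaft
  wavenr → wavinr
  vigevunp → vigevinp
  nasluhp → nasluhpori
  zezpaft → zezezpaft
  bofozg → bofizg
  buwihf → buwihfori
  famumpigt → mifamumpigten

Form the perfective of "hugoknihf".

mabigb and migowmafb both end in -b yet inflect differently (mimabigben, mimigowmafb), so the final letter is not what conditions the rule; the second-to-last letter is.
"hugoknihf" has second-to-last letter 'h'. The stems whose second-to-last letter is 'h' (nasluhp → nasluhpori, buwihf → buwihfori) add -ori.
The other patterns: stems whose second-to-last letter is 'g' add mi- … -en around the stem; stems whose second-to-last letter is 'f' repeat the first consonant+vowel as a prefix; stems whose second-to-last letter is 'n' or 'z' change the last vowel to 'i'.
So hugoknihf → hugoknihfori.

hugoknihfori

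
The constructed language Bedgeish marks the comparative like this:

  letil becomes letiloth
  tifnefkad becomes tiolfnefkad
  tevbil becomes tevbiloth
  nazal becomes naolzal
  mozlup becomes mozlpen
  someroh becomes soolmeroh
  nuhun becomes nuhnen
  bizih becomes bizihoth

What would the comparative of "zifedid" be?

zifedidoth

letil and nazal both end in -l yet inflect differently (letiloth, naolzal), so the final letter is not what conditions the rule; the last vowel is.
"zifedid" has last vowel 'i'. The stems whose last vowel is 'i' (bizih → bizihoth, letil → letiloth, tevbil → tevbiloth) add -oth.
So zifedid → zifedidoth.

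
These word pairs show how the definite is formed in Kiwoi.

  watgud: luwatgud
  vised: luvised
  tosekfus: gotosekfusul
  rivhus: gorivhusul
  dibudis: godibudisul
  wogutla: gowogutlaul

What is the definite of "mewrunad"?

lumewrunad

"mewrunad" ends in -d. The stems ending in -d (watgud → luwatgud, vised → luvised) add the prefix lu-.
The other pattern: stems ending in -a or -s add go- … -ul around the stem.
So mewrunad → lumewrunad.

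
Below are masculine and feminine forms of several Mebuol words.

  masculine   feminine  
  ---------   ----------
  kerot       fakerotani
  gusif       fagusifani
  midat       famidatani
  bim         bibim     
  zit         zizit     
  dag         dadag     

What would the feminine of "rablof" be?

farablofani

kerot and zit both end in -t yet inflect differently (fakerotani, zizit), so the final letter is not what conditions the rule; the number of vowels is.
"rablof" has 2 vowels. The stems with 2 vowels (kerot → fakerotani, gusif → fagusifani, midat → famidatani) add fa- … -ani around the stem.
The other pattern: stems with 1 vowel repeat the first consonant+vowel as a prefix.
So rablof → farablofani.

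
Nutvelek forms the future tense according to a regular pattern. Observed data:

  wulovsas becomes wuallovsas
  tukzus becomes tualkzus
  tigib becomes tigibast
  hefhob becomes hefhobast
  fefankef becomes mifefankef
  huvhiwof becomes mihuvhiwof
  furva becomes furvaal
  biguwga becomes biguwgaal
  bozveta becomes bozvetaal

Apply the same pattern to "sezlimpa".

sezlimpaal

hefhob and huvhiwof both have last vowel 'o' yet inflect differently (hefhobast, mihuvhiwof), so the last vowel is not what conditions the rule; the final letter is.
"sezlimpa" ends in -a. The stems ending in -a (furva → furvaal, biguwga → biguwgaal, bozveta → bozvetaal) add -al.
The other patterns: stems ending in -s insert -al- after the first vowel; stems ending in -b add -ast; stems ending in -f add the prefix mi-.
So sezlimpa → sezlimpaal.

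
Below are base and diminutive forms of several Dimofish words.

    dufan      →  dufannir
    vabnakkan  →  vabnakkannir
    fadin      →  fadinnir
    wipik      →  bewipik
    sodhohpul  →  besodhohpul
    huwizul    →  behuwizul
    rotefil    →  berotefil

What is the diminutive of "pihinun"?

fadin and wipik both have last vowel 'i' yet inflect differently (fadinnir, bewipik), so the last vowel is not what conditions the rule; the final letter is.
"pihinun" ends in -n. The stems ending in -n (dufan → dufannir, vabnakkan → vabnakkannir, fadin → fadinnir) double the final consonant and add -ir.
So pihinun → pihinunnir.

pihinunnir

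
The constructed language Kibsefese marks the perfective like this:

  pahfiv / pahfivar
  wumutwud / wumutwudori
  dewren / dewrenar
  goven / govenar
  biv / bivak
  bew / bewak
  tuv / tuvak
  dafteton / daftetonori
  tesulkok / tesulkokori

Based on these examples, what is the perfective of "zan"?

tuv and pahfiv both end in -v yet inflect differently (tuvak, pahfivar), so the final letter is not what conditions the rule; the number of vowels is.
"zan" has 1 vowel. The stems with 1 vowel (tuv → tuvak, bew → bewak, biv → bivak) add -ak.
So zan → zanak.

zanak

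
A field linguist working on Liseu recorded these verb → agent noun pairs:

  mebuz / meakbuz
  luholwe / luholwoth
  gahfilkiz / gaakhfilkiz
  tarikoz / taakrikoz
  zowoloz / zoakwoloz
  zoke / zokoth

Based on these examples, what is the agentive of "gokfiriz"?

goakkfiriz

zoke and zowoloz both begin with z- yet inflect differently (zokoth, zoakwoloz), so the first letter is not what conditions the rule; the final letter is.
"gokfiriz" ends in -z. The stems ending in -z (tarikoz → taakrikoz, zowoloz → zoakwoloz, mebuz → meakbuz) insert -ak- after the first vowel.
So gokfiriz → goakkfiriz.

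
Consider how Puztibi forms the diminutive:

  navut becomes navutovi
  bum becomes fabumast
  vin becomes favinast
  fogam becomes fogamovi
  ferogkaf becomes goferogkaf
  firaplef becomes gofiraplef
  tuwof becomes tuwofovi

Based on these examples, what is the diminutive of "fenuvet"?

bum and fogam both end in -m yet inflect differently (fabumast, fogamovi), so the final letter is not what conditions the rule; the number of vowels is.
"fenuvet" has 3 vowels. The stems with 3 vowels (ferogkaf → goferogkaf, firaplef → gofiraplef) add the prefix go-.
So fenuvet → gofenuvet.

gofenuvet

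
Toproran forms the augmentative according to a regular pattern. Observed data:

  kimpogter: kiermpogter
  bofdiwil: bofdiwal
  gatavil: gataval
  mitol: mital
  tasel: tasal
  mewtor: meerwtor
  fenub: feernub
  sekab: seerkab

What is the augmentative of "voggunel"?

mitol and mewtor both have last vowel 'o' yet inflect differently (mital, meerwtor), so the last vowel is not what conditions the rule; the final letter is.
"voggunel" ends in -l. The stems ending in -l (mitol → mital, bofdiwil → bofdiwal, tasel → tasal) change the last vowel to 'a'.
So voggunel → voggunal.

voggunal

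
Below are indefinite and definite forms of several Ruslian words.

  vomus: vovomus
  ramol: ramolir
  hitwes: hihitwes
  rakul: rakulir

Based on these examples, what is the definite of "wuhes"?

wuwuhes

vomus and rakul both have last vowel 'u' yet inflect differently (vovomus, rakulir), so the last vowel is not what conditions the rule; the final letter is.
"wuhes" ends in -s. The stems ending in -s (vomus → vovomus, hitwes → hihitwes) repeat the first consonant+vowel as a prefix.
So wuhes → wuwuhes.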